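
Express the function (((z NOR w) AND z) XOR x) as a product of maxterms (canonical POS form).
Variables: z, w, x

ΠM(0, 2, 4, 6) = (z OR w OR x) AND (z OR NOT w OR x) AND (NOT z OR w OR x) AND (NOT z OR NOT w OR x)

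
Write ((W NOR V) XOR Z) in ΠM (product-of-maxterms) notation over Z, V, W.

ΠM(1, 2, 3, 4) = (Z OR V OR NOT W) AND (Z OR NOT V OR W) AND (Z OR NOT V OR NOT W) AND (NOT Z OR V OR W)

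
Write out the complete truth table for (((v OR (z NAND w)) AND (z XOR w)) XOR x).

w | v | z | x | Output
----------------------
0 | 0 | 0 | 0 | 0
0 | 0 | 0 | 1 | 1
0 | 0 | 1 | 0 | 1
0 | 0 | 1 | 1 | 0
0 | 1 | 0 | 0 | 0
0 | 1 | 0 | 1 | 1
0 | 1 | 1 | 0 | 1
0 | 1 | 1 | 1 | 0
1 | 0 | 0 | 0 | 1
1 | 0 | 0 | 1 | 0
1 | 0 | 1 | 0 | 0
1 | 0 | 1 | 1 | 1
1 | 1 | 0 | 0 | 1
1 | 1 | 0 | 1 | 0
1 | 1 | 1 | 0 | 0
1 | 1 | 1 | 1 | 1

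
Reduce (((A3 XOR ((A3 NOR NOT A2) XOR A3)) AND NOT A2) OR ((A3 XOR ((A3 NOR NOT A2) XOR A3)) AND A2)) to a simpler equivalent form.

By distribution ((E AND v) OR (E AND NOT v) = E) then XOR self-cancellation ((E XOR v) XOR v = E):
= (A3 NOR NOT A2)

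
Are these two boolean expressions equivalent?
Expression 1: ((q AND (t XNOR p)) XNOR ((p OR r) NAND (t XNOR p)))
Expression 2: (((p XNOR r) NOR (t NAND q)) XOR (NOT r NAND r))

No. Counterexample: with q=0, p=0, r=0, t=0, Expression 1 = 0 but Expression 2 = 1.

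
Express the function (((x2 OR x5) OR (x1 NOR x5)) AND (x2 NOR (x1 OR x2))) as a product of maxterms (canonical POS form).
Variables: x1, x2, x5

ΠM(2, 3, 4, 5, 6, 7) = (x1 OR NOT x2 OR x5) AND (x1 OR NOT x2 OR NOT x5) AND (NOT x1 OR x2 OR x5) AND (NOT x1 OR x2 OR NOT x5) AND (NOT x1 OR NOT x2 OR x5) AND (NOT x1 OR NOT x2 OR NOT x5)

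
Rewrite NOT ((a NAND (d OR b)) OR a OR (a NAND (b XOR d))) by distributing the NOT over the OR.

NOT (a NAND (d OR b)) AND NOT a AND NOT (a NAND (b XOR d))
De Morgan's: NOT(OR of terms) = AND of negations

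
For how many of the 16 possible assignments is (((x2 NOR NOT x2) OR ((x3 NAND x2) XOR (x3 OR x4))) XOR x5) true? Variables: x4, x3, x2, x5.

Satisfying assignments: (0,0,0,0), (0,0,1,0), (0,1,0,1), (0,1,1,0), (1,0,0,1), (1,0,1,1), (1,1,0,1), (1,1,1,0)
Count: 8 out of 16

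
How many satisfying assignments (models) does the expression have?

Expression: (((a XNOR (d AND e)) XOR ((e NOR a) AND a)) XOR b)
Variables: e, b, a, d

Satisfying assignments: (0,0,0,0), (0,0,0,1), (0,1,1,0), (0,1,1,1), (1,0,0,0), (1,0,1,1), (1,1,0,1), (1,1,1,0)
Count: 8 out of 16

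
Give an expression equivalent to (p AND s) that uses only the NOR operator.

((p NOR p) NOR (s NOR s))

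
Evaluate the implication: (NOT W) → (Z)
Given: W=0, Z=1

Antecedent (NOT W) = 1; consequent (Z) = 1.
1 → 1 = 1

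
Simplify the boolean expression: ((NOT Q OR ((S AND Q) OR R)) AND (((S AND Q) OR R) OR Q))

By distribution ((E OR v) AND (E OR NOT v) = E):
= ((S AND Q) OR R)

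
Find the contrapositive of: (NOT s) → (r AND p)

Contrapositive: NOT (r AND p) → s
Note: A statement and its contrapositive are logically equivalent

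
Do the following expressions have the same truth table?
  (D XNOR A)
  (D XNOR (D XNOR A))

No. Counterexample: with A=0, D=0, Expression 1 = 1 but Expression 2 = 0.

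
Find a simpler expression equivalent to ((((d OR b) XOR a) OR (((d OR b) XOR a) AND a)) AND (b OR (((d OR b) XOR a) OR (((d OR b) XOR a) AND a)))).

By absorption (E AND (E OR v) = E) then absorption (E OR (E AND v) = E):
= ((d OR b) XOR a)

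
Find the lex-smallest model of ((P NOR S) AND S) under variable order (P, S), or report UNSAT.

UNSATISFIABLE - no assignment makes this expression true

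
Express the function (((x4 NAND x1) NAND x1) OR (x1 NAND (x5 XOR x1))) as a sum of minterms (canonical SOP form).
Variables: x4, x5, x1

Σm(0, 2, 3, 4, 5, 6, 7) = (NOT x4 AND NOT x5 AND NOT x1) OR (NOT x4 AND x5 AND NOT x1) OR (NOT x4 AND x5 AND x1) OR (x4 AND NOT x5 AND NOT x1) OR (x4 AND NOT x5 AND x1) OR (x4 AND x5 AND NOT x1) OR (x4 AND x5 AND x1)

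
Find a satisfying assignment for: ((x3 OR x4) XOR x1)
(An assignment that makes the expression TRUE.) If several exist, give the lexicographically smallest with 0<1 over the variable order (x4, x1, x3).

x4=0, x1=0, x3=1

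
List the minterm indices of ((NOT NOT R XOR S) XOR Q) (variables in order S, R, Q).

Σm(1, 2, 4, 7) = (NOT S AND NOT R AND Q) OR (NOT S AND R AND NOT Q) OR (S AND NOT R AND NOT Q) OR (S AND R AND Q)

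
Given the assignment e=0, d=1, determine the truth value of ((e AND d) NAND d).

Substituting: ((0 AND 1) NAND 1)
= 1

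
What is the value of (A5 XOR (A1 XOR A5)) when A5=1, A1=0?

Substituting: (1 XOR (0 XOR 1))
= 0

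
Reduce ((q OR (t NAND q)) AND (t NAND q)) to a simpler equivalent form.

By absorption (E AND (E OR v) = E):
= (t NAND q)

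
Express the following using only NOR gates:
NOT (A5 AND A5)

(((A5 NOR A5) NOR (A5 NOR A5)) NOR ((A5 NOR A5) NOR (A5 NOR A5)))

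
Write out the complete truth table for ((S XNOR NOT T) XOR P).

S | P | T | Output
------------------
0 | 0 | 0 | 0
0 | 0 | 1 | 1
0 | 1 | 0 | 1
0 | 1 | 1 | 0
1 | 0 | 0 | 1
1 | 0 | 1 | 0
1 | 1 | 0 | 0
1 | 1 | 1 | 1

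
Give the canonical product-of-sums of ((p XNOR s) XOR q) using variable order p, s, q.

ΠM(1, 2, 4, 7) = (p OR s OR NOT q) AND (p OR NOT s OR q) AND (NOT p OR s OR q) AND (NOT p OR NOT s OR NOT q)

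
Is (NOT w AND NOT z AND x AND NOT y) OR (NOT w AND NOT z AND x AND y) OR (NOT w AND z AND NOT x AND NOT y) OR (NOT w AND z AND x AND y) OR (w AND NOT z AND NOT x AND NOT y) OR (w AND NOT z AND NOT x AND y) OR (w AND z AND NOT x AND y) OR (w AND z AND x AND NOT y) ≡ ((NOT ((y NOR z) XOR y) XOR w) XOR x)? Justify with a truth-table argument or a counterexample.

Yes, they are equivalent — the two output columns agree on all 16 assignments:
w | z | x | y | Expression 1 | Expression 2
-------------------------------------------
0 | 0 | 0 | 0 | 0 | 0
0 | 0 | 0 | 1 | 0 | 0
0 | 0 | 1 | 0 | 1 | 1
0 | 0 | 1 | 1 | 1 | 1
0 | 1 | 0 | 0 | 1 | 1
0 | 1 | 0 | 1 | 0 | 0
0 | 1 | 1 | 0 | 0 | 0
0 | 1 | 1 | 1 | 1 | 1
1 | 0 | 0 | 0 | 1 | 1
1 | 0 | 0 | 1 | 1 | 1
1 | 0 | 1 | 0 | 0 | 0
1 | 0 | 1 | 1 | 0 | 0
1 | 1 | 0 | 0 | 0 | 0
1 | 1 | 0 | 1 | 1 | 1
1 | 1 | 1 | 0 | 1 | 1
1 | 1 | 1 | 1 | 0 | 0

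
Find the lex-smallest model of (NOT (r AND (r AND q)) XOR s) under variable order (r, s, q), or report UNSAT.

r=0, s=0, q=0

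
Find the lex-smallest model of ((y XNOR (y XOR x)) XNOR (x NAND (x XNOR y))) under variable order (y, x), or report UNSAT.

y=0, x=0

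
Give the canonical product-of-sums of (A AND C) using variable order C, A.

ΠM(0, 1, 2) = (C OR A) AND (C OR NOT A) AND (NOT C OR A)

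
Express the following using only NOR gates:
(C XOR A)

((((C NOR A) NOR (C NOR A)) NOR ((C NOR A) NOR (C NOR A))) NOR ((((C NOR C) NOR (A NOR A)) NOR ((C NOR C) NOR (A NOR A))) NOR (((C NOR C) NOR (A NOR A)) NOR ((C NOR C) NOR (A NOR A)))))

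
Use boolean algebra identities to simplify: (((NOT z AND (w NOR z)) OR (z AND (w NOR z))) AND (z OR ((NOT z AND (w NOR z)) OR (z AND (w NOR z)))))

By absorption (E AND (E OR v) = E) then distribution ((E AND v) OR (E AND NOT v) = E):
= (w NOR z)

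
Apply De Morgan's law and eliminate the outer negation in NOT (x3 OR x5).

NOT x3 AND NOT x5
De Morgan's: NOT(OR of terms) = AND of negations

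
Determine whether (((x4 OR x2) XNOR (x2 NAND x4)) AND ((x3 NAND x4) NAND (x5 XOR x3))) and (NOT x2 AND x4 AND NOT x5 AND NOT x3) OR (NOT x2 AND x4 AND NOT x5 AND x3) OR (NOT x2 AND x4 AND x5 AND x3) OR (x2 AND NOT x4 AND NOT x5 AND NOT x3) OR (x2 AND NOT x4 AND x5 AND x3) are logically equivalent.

Yes, they are equivalent — the two output columns agree on all 16 assignments:
x2 | x4 | x5 | x3 | Expression 1 | Expression 2
-----------------------------------------------
0 | 0 | 0 | 0 | 0 | 0
0 | 0 | 0 | 1 | 0 | 0
0 | 0 | 1 | 0 | 0 | 0
0 | 0 | 1 | 1 | 0 | 0
0 | 1 | 0 | 0 | 1 | 1
0 | 1 | 0 | 1 | 1 | 1
0 | 1 | 1 | 0 | 0 | 0
0 | 1 | 1 | 1 | 1 | 1
1 | 0 | 0 | 0 | 1 | 1
1 | 0 | 0 | 1 | 0 | 0
1 | 0 | 1 | 0 | 0 | 0
1 | 0 | 1 | 1 | 1 | 1
1 | 1 | 0 | 0 | 0 | 0
1 | 1 | 0 | 1 | 0 | 0
1 | 1 | 1 | 0 | 0 | 0
1 | 1 | 1 | 1 | 0 | 0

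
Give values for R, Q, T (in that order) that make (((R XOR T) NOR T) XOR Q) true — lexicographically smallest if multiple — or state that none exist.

R=0, Q=0, T=0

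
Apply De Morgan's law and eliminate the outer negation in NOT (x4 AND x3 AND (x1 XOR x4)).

NOT x4 OR NOT x3 OR NOT (x1 XOR x4)
De Morgan's: NOT(AND of terms) = OR of negations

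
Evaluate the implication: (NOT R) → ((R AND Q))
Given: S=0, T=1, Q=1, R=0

Antecedent (NOT R) = 1; consequent ((R AND Q)) = 0.
1 → 0 = 0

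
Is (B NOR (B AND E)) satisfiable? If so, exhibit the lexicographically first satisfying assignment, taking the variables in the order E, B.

E=0, B=0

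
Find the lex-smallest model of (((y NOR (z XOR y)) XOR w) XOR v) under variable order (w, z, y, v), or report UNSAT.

w=0, z=0, y=0, v=0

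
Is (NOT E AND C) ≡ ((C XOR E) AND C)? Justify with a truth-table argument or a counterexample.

Yes, they are equivalent — the two output columns agree on all 4 assignments:
E | C | Expression 1 | Expression 2
-----------------------------------
0 | 0 | 0 | 0
0 | 1 | 1 | 1
1 | 0 | 0 | 0
1 | 1 | 0 | 0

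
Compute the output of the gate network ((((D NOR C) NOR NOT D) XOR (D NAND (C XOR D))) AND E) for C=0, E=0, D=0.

Substituting: ((((0 NOR 0) NOR NOT 0) XOR (0 NAND (0 XOR 0))) AND 0)
= 0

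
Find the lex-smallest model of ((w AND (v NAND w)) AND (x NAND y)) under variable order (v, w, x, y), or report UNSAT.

v=0, w=1, x=0, y=0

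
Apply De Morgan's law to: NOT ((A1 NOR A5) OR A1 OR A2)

NOT (A1 NOR A5) AND NOT A1 AND NOT A2
De Morgan's: NOT(OR of terms) = AND of negations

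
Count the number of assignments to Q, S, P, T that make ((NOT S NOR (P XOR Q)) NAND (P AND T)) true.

Satisfying assignments: (0,0,0,0), (0,0,0,1), (0,0,1,0), (0,0,1,1), (0,1,0,0), (0,1,0,1), (0,1,1,0), (0,1,1,1), (1,0,0,0), (1,0,0,1), (1,0,1,0), (1,0,1,1), (1,1,0,0), (1,1,0,1), (1,1,1,0)
Count: 15 out of 16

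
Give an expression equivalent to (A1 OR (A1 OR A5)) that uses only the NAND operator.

((A1 NAND A1) NAND (((A1 NAND A1) NAND (A5 NAND A5)) NAND ((A1 NAND A1) NAND (A5 NAND A5))))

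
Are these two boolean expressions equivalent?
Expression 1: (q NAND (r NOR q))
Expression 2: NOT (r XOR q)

No. Counterexample: with r=0, q=1, Expression 1 = 1 but Expression 2 = 0.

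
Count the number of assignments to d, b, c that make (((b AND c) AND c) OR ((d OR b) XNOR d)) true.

Satisfying assignments: (0,0,0), (0,0,1), (0,1,1), (1,0,0), (1,0,1), (1,1,0), (1,1,1)
Count: 7 out of 8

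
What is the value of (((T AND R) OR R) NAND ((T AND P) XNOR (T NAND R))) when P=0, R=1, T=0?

Substituting: (((0 AND 1) OR 1) NAND ((0 AND 0) XNOR (0 NAND 1)))
= 1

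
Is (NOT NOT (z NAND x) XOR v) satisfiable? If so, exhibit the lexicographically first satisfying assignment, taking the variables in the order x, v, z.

x=0, v=0, z=0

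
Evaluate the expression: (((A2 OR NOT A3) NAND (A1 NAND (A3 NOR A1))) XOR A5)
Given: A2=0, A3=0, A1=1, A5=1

Substituting: (((0 OR NOT 0) NAND (1 NAND (0 NOR 1))) XOR 1)
= 1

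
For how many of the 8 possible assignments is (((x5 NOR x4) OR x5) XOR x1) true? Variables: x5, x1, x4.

Satisfying assignments: (0,0,0), (0,1,1), (1,0,0), (1,0,1)
Count: 4 out of 8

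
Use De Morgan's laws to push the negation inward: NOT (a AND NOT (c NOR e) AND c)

NOT a OR (c NOR e) OR NOT c
De Morgan's: NOT(AND of terms) = OR of negations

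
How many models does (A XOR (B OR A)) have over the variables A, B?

Satisfying assignments: (0,1)
Count: 1 out of 4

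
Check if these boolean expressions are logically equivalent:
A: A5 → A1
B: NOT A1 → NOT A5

Yes, Contrapositive is always equivalent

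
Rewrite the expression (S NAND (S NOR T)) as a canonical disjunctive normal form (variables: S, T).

(NOT S AND NOT T) OR (NOT S AND T) OR (S AND NOT T) OR (S AND T)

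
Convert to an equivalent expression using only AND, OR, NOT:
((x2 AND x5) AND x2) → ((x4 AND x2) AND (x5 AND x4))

NOT ((x2 AND x5) AND x2) OR ((x4 AND x2) AND (x5 AND x4))
(Implication elimination: A → B = NOT A OR B)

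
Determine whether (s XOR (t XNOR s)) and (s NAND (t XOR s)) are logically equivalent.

No. Counterexample: with t=0, s=1, Expression 1 = 1 but Expression 2 = 0.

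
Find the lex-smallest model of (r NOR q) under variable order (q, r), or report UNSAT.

q=0, r=0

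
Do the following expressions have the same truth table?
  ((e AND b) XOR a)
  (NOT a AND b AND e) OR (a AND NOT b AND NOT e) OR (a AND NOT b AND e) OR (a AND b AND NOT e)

Yes, they are equivalent — the two output columns agree on all 8 assignments:
a | b | e | Expression 1 | Expression 2
---------------------------------------
0 | 0 | 0 | 0 | 0
0 | 0 | 1 | 0 | 0
0 | 1 | 0 | 0 | 0
0 | 1 | 1 | 1 | 1
1 | 0 | 0 | 1 | 1
1 | 0 | 1 | 1 | 1
1 | 1 | 0 | 1 | 1
1 | 1 | 1 | 0 | 0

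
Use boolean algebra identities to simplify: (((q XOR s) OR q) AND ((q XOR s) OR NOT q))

By distribution ((E OR v) AND (E OR NOT v) = E):
= (q XOR s)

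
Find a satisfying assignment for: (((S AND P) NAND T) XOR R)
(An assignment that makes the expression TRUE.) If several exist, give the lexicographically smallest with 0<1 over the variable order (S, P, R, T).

S=0, P=0, R=0, T=0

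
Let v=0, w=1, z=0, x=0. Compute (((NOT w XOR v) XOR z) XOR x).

Substituting: (((NOT 1 XOR 0) XOR 0) XOR 0)
= 0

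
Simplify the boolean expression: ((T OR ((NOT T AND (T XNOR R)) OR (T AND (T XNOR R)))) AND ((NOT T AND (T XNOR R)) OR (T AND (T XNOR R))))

By absorption (E AND (E OR v) = E) then distribution ((E AND v) OR (E AND NOT v) = E):
= (T XNOR R)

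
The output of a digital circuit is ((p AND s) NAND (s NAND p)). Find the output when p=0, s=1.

Substituting: ((0 AND 1) NAND (1 NAND 0))
= 1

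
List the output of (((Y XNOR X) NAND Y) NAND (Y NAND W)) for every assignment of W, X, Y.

W | X | Y | Output
------------------
0 | 0 | 0 | 0
0 | 0 | 1 | 0
0 | 1 | 0 | 0
0 | 1 | 1 | 1
1 | 0 | 0 | 0
1 | 0 | 1 | 1
1 | 1 | 0 | 0
1 | 1 | 1 | 1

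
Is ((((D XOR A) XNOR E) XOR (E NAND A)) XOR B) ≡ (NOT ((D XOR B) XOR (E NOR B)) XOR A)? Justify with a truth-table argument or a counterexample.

No. Counterexample: with B=0, E=1, A=1, D=0, Expression 1 = 1 but Expression 2 = 0.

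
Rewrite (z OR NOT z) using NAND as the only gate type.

((z NAND z) NAND ((z NAND z) NAND (z NAND z)))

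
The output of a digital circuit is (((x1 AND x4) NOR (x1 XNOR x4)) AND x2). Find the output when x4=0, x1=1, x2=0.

Substituting: (((1 AND 0) NOR (1 XNOR 0)) AND 0)
= 0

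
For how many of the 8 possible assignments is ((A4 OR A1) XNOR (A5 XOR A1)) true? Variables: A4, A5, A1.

Satisfying assignments: (0,0,0), (0,0,1), (1,0,1), (1,1,0)
Count: 4 out of 8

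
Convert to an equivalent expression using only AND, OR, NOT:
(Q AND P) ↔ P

((Q AND P) AND P) OR (NOT (Q AND P) AND NOT P)
(Biconditional = both true or both false)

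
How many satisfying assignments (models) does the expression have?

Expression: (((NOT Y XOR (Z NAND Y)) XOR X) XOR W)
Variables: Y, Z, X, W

Satisfying assignments: (0,0,0,1), (0,0,1,0), (0,1,0,1), (0,1,1,0), (1,0,0,0), (1,0,1,1), (1,1,0,1), (1,1,1,0)
Count: 8 out of 16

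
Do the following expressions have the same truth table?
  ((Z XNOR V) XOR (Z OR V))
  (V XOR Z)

No. Counterexample: with Z=0, V=0, Expression 1 = 1 but Expression 2 = 0.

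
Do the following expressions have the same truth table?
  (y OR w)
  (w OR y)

Yes, they are equivalent — the two output columns agree on all 4 assignments:
w | y | Expression 1 | Expression 2
-----------------------------------
0 | 0 | 0 | 0
0 | 1 | 1 | 1
1 | 0 | 1 | 1
1 | 1 | 1 | 1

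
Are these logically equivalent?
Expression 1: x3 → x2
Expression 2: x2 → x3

No, Converse is not equivalent to original (counterexample: x3=0, x2=1)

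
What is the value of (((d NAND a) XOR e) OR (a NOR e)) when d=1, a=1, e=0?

Substituting: (((1 NAND 1) XOR 0) OR (1 NOR 0))
= 0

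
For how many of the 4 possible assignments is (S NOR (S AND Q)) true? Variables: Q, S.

Satisfying assignments: (0,0), (1,0)
Count: 2 out of 4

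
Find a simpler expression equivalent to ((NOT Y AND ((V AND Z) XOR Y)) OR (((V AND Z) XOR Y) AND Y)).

By distribution ((E AND v) OR (E AND NOT v) = E):
= ((V AND Z) XOR Y)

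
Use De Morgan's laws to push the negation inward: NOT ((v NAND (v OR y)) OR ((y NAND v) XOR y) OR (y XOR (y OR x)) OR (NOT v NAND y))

NOT (v NAND (v OR y)) AND NOT ((y NAND v) XOR y) AND NOT (y XOR (y OR x)) AND NOT (NOT v NAND y)
De Morgan's: NOT(OR of terms) = AND of negations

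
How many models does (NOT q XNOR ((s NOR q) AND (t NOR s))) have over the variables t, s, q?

Satisfying assignments: (0,0,0), (0,0,1), (0,1,1), (1,0,1), (1,1,1)
Count: 5 out of 8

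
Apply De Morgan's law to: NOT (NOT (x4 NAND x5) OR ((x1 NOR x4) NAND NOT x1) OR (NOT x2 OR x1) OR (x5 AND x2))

(x4 NAND x5) AND NOT ((x1 NOR x4) NAND NOT x1) AND NOT (NOT x2 OR x1) AND NOT (x5 AND x2)
De Morgan's: NOT(OR of terms) = AND of negations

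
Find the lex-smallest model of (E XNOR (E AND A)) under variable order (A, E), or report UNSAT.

A=0, E=0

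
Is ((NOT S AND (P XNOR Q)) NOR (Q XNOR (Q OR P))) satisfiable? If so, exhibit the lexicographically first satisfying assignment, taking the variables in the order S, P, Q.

S=0, P=1, Q=0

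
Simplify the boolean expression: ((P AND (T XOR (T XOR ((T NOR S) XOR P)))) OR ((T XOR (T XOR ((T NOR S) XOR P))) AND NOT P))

By distribution ((E AND v) OR (E AND NOT v) = E) then XOR self-cancellation ((E XOR v) XOR v = E):
= ((T NOR S) XOR P)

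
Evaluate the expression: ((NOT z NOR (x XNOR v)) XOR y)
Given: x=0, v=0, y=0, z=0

Substituting: ((NOT 0 NOR (0 XNOR 0)) XOR 0)
= 0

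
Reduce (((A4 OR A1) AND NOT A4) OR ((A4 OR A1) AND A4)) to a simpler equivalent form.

By distribution ((E AND v) OR (E AND NOT v) = E):
= (A4 OR A1)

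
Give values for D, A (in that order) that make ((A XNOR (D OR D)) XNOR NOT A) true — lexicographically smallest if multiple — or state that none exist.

D=0, A=0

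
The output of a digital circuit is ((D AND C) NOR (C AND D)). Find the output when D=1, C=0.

Substituting: ((1 AND 0) NOR (0 AND 1))
= 1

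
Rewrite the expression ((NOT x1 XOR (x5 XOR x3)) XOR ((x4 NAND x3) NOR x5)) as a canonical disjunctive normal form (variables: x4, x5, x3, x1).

(NOT x4 AND NOT x5 AND NOT x3 AND NOT x1) OR (NOT x4 AND NOT x5 AND x3 AND x1) OR (NOT x4 AND x5 AND NOT x3 AND x1) OR (NOT x4 AND x5 AND x3 AND NOT x1) OR (x4 AND NOT x5 AND NOT x3 AND NOT x1) OR (x4 AND NOT x5 AND x3 AND NOT x1) OR (x4 AND x5 AND NOT x3 AND x1) OR (x4 AND x5 AND x3 AND NOT x1)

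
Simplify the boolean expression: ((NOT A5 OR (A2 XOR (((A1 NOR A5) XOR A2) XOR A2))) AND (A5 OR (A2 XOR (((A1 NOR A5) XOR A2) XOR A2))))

By distribution ((E OR v) AND (E OR NOT v) = E) then XOR self-cancellation ((E XOR v) XOR v = E):
= ((A1 NOR A5) XOR A2)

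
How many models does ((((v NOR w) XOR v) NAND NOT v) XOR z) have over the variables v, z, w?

Satisfying assignments: (0,0,1), (0,1,0), (1,0,0), (1,0,1)
Count: 4 out of 8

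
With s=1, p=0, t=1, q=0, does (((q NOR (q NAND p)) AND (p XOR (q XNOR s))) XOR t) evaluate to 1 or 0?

Substituting: (((0 NOR (0 NAND 0)) AND (0 XOR (0 XNOR 1))) XOR 1)
= 1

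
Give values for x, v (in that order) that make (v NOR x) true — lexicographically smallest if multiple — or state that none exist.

x=0, v=0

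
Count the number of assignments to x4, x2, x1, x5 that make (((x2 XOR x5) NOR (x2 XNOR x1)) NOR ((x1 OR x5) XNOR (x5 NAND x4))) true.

Satisfying assignments: (0,0,0,0), (0,1,0,0), (1,0,0,0), (1,0,0,1), (1,0,1,1), (1,1,0,0), (1,1,1,1)
Count: 7 out of 16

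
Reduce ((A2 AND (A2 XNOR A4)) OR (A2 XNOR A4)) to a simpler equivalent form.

By absorption (E OR (E AND v) = E):
= (A2 XNOR A4)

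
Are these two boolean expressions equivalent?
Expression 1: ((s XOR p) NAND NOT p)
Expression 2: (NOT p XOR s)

No. Counterexample: with s=0, p=1, Expression 1 = 1 but Expression 2 = 0.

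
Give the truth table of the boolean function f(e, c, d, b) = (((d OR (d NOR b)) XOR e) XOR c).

e | c | d | b | Output
----------------------
0 | 0 | 0 | 0 | 1
0 | 0 | 0 | 1 | 0
0 | 0 | 1 | 0 | 1
0 | 0 | 1 | 1 | 1
0 | 1 | 0 | 0 | 0
0 | 1 | 0 | 1 | 1
0 | 1 | 1 | 0 | 0
0 | 1 | 1 | 1 | 0
1 | 0 | 0 | 0 | 0
1 | 0 | 0 | 1 | 1
1 | 0 | 1 | 0 | 0
1 | 0 | 1 | 1 | 0
1 | 1 | 0 | 0 | 1
1 | 1 | 0 | 1 | 0
1 | 1 | 1 | 0 | 1
1 | 1 | 1 | 1 | 1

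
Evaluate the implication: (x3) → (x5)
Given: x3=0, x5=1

Antecedent (x3) = 0; consequent (x5) = 1.
0 → 1 = 1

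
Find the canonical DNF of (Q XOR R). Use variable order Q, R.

(NOT Q AND R) OR (Q AND NOT R)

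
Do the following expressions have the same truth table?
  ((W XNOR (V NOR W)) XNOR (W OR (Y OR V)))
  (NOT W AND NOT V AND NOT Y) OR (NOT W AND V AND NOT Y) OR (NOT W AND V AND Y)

Yes, they are equivalent — the two output columns agree on all 8 assignments:
W | V | Y | Expression 1 | Expression 2
---------------------------------------
0 | 0 | 0 | 1 | 1
0 | 0 | 1 | 0 | 0
0 | 1 | 0 | 1 | 1
0 | 1 | 1 | 1 | 1
1 | 0 | 0 | 0 | 0
1 | 0 | 1 | 0 | 0
1 | 1 | 0 | 0 | 0
1 | 1 | 1 | 0 | 0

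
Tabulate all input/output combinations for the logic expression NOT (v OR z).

z | v | Output
--------------
0 | 0 | 1
0 | 1 | 0
1 | 0 | 0
1 | 1 | 0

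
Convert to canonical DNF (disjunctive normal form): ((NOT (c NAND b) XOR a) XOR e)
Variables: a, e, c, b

(NOT a AND NOT e AND c AND b) OR (NOT a AND e AND NOT c AND NOT b) OR (NOT a AND e AND NOT c AND b) OR (NOT a AND e AND c AND NOT b) OR (a AND NOT e AND NOT c AND NOT b) OR (a AND NOT e AND NOT c AND b) OR (a AND NOT e AND c AND NOT b) OR (a AND e AND c AND b)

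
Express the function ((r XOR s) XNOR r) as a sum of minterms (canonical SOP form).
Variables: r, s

Σm(0, 2) = (NOT r AND NOT s) OR (r AND NOT s)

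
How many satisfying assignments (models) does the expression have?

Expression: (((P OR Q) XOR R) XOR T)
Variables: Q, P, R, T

Satisfying assignments: (0,0,0,1), (0,0,1,0), (0,1,0,0), (0,1,1,1), (1,0,0,0), (1,0,1,1), (1,1,0,0), (1,1,1,1)
Count: 8 out of 16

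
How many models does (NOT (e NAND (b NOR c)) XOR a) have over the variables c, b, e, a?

Satisfying assignments: (0,0,0,1), (0,0,1,0), (0,1,0,1), (0,1,1,1), (1,0,0,1), (1,0,1,1), (1,1,0,1), (1,1,1,1)
Count: 8 out of 16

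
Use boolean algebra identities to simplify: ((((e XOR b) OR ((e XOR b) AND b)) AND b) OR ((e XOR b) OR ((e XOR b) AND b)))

By absorption (E OR (E AND v) = E) then absorption (E OR (E AND v) = E):
= (e XOR b)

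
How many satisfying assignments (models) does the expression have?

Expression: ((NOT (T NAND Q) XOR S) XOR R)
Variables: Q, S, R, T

Satisfying assignments: (0,0,1,0), (0,0,1,1), (0,1,0,0), (0,1,0,1), (1,0,0,1), (1,0,1,0), (1,1,0,0), (1,1,1,1)
Count: 8 out of 16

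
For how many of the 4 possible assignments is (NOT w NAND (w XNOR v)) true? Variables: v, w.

Satisfying assignments: (0,1), (1,0), (1,1)
Count: 3 out of 4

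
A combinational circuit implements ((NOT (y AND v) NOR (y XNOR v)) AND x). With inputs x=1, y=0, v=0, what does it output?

Substituting: ((NOT (0 AND 0) NOR (0 XNOR 0)) AND 1)
= 0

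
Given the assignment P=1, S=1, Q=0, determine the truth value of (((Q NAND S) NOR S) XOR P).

Substituting: (((0 NAND 1) NOR 1) XOR 1)
= 1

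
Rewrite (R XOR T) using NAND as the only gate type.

((R NAND (R NAND T)) NAND (T NAND (R NAND T)))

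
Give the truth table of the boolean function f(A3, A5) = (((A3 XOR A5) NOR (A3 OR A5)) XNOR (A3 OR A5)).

A3 | A5 | Output
----------------
0 | 0 | 0
0 | 1 | 0
1 | 0 | 0
1 | 1 | 0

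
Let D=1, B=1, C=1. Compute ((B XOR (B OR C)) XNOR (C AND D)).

Substituting: ((1 XOR (1 OR 1)) XNOR (1 AND 1))
= 0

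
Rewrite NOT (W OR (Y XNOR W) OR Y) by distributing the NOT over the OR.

NOT W AND NOT (Y XNOR W) AND NOT Y
De Morgan's: NOT(OR of terms) = AND of negations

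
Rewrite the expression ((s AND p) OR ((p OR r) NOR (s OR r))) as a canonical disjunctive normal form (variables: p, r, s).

(NOT p AND NOT r AND NOT s) OR (p AND NOT r AND s) OR (p AND r AND s)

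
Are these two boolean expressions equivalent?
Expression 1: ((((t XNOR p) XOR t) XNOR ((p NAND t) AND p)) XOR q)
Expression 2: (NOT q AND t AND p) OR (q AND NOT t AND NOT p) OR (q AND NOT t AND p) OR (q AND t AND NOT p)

Yes, they are equivalent — the two output columns agree on all 8 assignments:
q | t | p | Expression 1 | Expression 2
---------------------------------------
0 | 0 | 0 | 0 | 0
0 | 0 | 1 | 0 | 0
0 | 1 | 0 | 0 | 0
0 | 1 | 1 | 1 | 1
1 | 0 | 0 | 1 | 1
1 | 0 | 1 | 1 | 1
1 | 1 | 0 | 1 | 1
1 | 1 | 1 | 0 | 0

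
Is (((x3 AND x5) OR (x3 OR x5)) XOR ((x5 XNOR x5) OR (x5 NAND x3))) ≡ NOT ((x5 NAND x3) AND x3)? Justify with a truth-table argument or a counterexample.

No. Counterexample: with x3=0, x5=1, Expression 1 = 0 but Expression 2 = 1.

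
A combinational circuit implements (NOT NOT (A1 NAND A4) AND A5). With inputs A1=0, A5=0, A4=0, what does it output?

Substituting: (NOT NOT (0 NAND 0) AND 0)
= 0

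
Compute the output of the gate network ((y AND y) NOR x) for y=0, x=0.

Substituting: ((0 AND 0) NOR 0)
= 1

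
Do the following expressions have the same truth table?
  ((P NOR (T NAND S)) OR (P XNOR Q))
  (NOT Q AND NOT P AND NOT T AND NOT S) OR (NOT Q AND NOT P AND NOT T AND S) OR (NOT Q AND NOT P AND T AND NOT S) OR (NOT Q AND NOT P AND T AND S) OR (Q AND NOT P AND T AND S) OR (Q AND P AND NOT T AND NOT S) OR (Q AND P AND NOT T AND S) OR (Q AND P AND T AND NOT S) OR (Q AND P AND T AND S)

Yes, they are equivalent — the two output columns agree on all 16 assignments:
Q | P | T | S | Expression 1 | Expression 2
-------------------------------------------
0 | 0 | 0 | 0 | 1 | 1
0 | 0 | 0 | 1 | 1 | 1
0 | 0 | 1 | 0 | 1 | 1
0 | 0 | 1 | 1 | 1 | 1
0 | 1 | 0 | 0 | 0 | 0
0 | 1 | 0 | 1 | 0 | 0
0 | 1 | 1 | 0 | 0 | 0
0 | 1 | 1 | 1 | 0 | 0
1 | 0 | 0 | 0 | 0 | 0
1 | 0 | 0 | 1 | 0 | 0
1 | 0 | 1 | 0 | 0 | 0
1 | 0 | 1 | 1 | 1 | 1
1 | 1 | 0 | 0 | 1 | 1
1 | 1 | 0 | 1 | 1 | 1
1 | 1 | 1 | 0 | 1 | 1
1 | 1 | 1 | 1 | 1 | 1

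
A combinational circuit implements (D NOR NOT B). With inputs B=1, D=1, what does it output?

Substituting: (1 NOR NOT 1)
= 0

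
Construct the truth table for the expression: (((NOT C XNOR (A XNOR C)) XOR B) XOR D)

C | A | B | D | Output
----------------------
0 | 0 | 0 | 0 | 1
0 | 0 | 0 | 1 | 0
0 | 0 | 1 | 0 | 0
0 | 0 | 1 | 1 | 1
0 | 1 | 0 | 0 | 0
0 | 1 | 0 | 1 | 1
0 | 1 | 1 | 0 | 1
0 | 1 | 1 | 1 | 0
1 | 0 | 0 | 0 | 1
1 | 0 | 0 | 1 | 0
1 | 0 | 1 | 0 | 0
1 | 0 | 1 | 1 | 1
1 | 1 | 0 | 0 | 0
1 | 1 | 0 | 1 | 1
1 | 1 | 1 | 0 | 1
1 | 1 | 1 | 1 | 0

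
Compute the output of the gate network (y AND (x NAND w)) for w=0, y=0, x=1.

Substituting: (0 AND (1 NAND 0))
= 0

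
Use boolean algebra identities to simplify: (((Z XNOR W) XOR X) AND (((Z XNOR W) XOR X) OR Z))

By absorption (E AND (E OR v) = E):
= ((Z XNOR W) XOR X)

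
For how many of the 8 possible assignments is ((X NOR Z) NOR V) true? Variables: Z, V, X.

Satisfying assignments: (0,0,1), (1,0,0), (1,0,1)
Count: 3 out of 8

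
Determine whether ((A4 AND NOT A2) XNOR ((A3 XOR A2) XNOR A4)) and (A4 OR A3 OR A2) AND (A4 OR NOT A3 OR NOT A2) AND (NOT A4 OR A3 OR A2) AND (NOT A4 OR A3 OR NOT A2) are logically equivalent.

Yes, they are equivalent — the two output columns agree on all 8 assignments:
A4 | A3 | A2 | Expression 1 | Expression 2
------------------------------------------
0 | 0 | 0 | 0 | 0
0 | 0 | 1 | 1 | 1
0 | 1 | 0 | 1 | 1
0 | 1 | 1 | 0 | 0
1 | 0 | 0 | 0 | 0
1 | 0 | 1 | 0 | 0
1 | 1 | 0 | 1 | 1
1 | 1 | 1 | 1 | 1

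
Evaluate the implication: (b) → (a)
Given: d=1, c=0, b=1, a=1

Antecedent (b) = 1; consequent (a) = 1.
1 → 1 = 1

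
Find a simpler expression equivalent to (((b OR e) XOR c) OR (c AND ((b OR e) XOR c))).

By absorption (E OR (E AND v) = E):
= ((b OR e) XOR c)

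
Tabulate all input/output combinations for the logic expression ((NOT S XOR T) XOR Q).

T | S | Q | Output
------------------
0 | 0 | 0 | 1
0 | 0 | 1 | 0
0 | 1 | 0 | 0
0 | 1 | 1 | 1
1 | 0 | 0 | 0
1 | 0 | 1 | 1
1 | 1 | 0 | 1
1 | 1 | 1 | 0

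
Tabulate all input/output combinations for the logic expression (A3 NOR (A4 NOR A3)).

A3 | A4 | Output
----------------
0 | 0 | 0
0 | 1 | 1
1 | 0 | 0
1 | 1 | 0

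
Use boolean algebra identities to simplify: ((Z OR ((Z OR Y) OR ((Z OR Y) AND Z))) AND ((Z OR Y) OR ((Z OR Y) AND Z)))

By absorption (E AND (E OR v) = E) then absorption (E OR (E AND v) = E):
= (Z OR Y)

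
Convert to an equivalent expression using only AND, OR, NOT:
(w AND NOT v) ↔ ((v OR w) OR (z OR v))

((w AND NOT v) AND ((v OR w) OR (z OR v))) OR (NOT (w AND NOT v) AND NOT ((v OR w) OR (z OR v)))
(Biconditional = both true or both false)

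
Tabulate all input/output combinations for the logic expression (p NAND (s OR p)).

p | s | Output
--------------
0 | 0 | 1
0 | 1 | 1
1 | 0 | 0
1 | 1 | 0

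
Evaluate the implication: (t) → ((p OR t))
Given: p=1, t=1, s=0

Antecedent (t) = 1; consequent ((p OR t)) = 1.
1 → 1 = 1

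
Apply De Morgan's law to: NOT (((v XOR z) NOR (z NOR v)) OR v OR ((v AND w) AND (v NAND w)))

NOT ((v XOR z) NOR (z NOR v)) AND NOT v AND NOT ((v AND w) AND (v NAND w))
De Morgan's: NOT(OR of terms) = AND of negations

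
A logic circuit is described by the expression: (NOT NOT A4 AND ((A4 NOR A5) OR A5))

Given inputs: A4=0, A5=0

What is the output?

Substituting: (NOT NOT 0 AND ((0 NOR 0) OR 0))
= 0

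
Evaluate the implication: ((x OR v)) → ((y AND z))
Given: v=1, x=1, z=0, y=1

Antecedent ((x OR v)) = 1; consequent ((y AND z)) = 0.
1 → 0 = 0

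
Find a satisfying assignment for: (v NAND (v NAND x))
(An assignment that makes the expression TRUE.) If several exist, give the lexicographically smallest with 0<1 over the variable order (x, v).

x=0, v=0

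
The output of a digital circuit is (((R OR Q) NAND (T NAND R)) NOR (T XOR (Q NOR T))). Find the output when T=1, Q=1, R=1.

Substituting: (((1 OR 1) NAND (1 NAND 1)) NOR (1 XOR (1 NOR 1)))
= 0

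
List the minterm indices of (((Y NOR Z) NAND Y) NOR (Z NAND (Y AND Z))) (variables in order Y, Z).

Σm() = FALSE (no minterms)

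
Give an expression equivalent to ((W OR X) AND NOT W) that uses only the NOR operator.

((((W NOR X) NOR (W NOR X)) NOR ((W NOR X) NOR (W NOR X))) NOR ((W NOR W) NOR (W NOR W)))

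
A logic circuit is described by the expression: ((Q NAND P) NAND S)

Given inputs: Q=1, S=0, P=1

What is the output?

Substituting: ((1 NAND 1) NAND 0)
= 1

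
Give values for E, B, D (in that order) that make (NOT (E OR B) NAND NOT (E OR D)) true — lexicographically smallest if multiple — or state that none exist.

E=0, B=0, D=1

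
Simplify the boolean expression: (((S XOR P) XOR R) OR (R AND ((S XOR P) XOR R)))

By absorption (E OR (E AND v) = E):
= ((S XOR P) XOR R)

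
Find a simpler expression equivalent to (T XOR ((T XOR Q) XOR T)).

By XOR self-cancellation ((E XOR v) XOR v = E):
= (T XOR Q)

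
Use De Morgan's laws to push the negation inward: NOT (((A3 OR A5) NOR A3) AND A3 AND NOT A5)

NOT ((A3 OR A5) NOR A3) OR NOT A3 OR A5
De Morgan's: NOT(AND of terms) = OR of negations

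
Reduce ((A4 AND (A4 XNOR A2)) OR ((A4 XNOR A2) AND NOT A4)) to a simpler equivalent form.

By distribution ((E AND v) OR (E AND NOT v) = E):
= (A4 XNOR A2)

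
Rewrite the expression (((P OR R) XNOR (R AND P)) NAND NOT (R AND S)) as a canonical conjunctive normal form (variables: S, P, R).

(S OR P OR R) AND (S OR NOT P OR NOT R) AND (NOT S OR P OR R)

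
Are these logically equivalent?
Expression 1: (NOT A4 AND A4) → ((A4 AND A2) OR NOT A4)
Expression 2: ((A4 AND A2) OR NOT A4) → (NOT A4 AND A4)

No, Converse is not equivalent to original (counterexample: A2=0, A4=0, A3=0)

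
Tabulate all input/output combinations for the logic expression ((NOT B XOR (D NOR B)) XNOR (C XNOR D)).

B | C | D | Output
------------------
0 | 0 | 0 | 0
0 | 0 | 1 | 0
0 | 1 | 0 | 1
0 | 1 | 1 | 1
1 | 0 | 0 | 0
1 | 0 | 1 | 1
1 | 1 | 0 | 1
1 | 1 | 1 | 0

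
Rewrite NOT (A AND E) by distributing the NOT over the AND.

NOT A OR NOT E
De Morgan's: NOT(AND of terms) = OR of negations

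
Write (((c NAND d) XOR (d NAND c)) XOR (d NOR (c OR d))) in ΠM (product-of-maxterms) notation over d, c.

ΠM(1, 2, 3) = (d OR NOT c) AND (NOT d OR c) AND (NOT d OR NOT c)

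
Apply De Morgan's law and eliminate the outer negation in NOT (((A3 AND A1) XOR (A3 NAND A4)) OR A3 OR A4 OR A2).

NOT ((A3 AND A1) XOR (A3 NAND A4)) AND NOT A3 AND NOT A4 AND NOT A2
De Morgan's: NOT(OR of terms) = AND of negations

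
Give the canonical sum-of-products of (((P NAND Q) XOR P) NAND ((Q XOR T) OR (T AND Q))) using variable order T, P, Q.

Σm(0, 2, 6) = (NOT T AND NOT P AND NOT Q) OR (NOT T AND P AND NOT Q) OR (T AND P AND NOT Q)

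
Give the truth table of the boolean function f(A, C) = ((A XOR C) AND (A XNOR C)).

A | C | Output
--------------
0 | 0 | 0
0 | 1 | 0
1 | 0 | 0
1 | 1 | 0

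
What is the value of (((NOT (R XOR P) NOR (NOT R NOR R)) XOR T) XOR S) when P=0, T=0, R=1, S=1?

Substituting: (((NOT (1 XOR 0) NOR (NOT 1 NOR 1)) XOR 0) XOR 1)
= 0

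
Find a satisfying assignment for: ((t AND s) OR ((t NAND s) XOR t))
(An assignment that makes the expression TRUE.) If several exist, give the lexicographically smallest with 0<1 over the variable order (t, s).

t=0, s=0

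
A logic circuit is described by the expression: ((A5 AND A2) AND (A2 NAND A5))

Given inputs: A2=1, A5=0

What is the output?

Substituting: ((0 AND 1) AND (1 NAND 0))
= 0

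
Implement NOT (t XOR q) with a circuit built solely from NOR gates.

(((((t NOR q) NOR (t NOR q)) NOR ((t NOR q) NOR (t NOR q))) NOR ((((t NOR t) NOR (q NOR q)) NOR ((t NOR t) NOR (q NOR q))) NOR (((t NOR t) NOR (q NOR q)) NOR ((t NOR t) NOR (q NOR q))))) NOR ((((t NOR q) NOR (t NOR q)) NOR ((t NOR q) NOR (t NOR q))) NOR ((((t NOR t) NOR (q NOR q)) NOR ((t NOR t) NOR (q NOR q))) NOR (((t NOR t) NOR (q NOR q)) NOR ((t NOR t) NOR (q NOR q))))))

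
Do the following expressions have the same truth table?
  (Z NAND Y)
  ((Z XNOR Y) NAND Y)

Yes, they are equivalent — the two output columns agree on all 4 assignments:
Z | Y | Expression 1 | Expression 2
-----------------------------------
0 | 0 | 1 | 1
0 | 1 | 1 | 1
1 | 0 | 1 | 1
1 | 1 | 0 | 0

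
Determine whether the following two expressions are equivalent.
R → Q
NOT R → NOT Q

No, Inverse is not equivalent to original (counterexample: R=0, T=0, Q=1)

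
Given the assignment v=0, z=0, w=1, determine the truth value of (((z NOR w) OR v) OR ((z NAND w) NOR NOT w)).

Substituting: (((0 NOR 1) OR 0) OR ((0 NAND 1) NOR NOT 1))
= 0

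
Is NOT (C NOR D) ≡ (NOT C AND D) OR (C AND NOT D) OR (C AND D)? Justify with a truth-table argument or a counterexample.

Yes, they are equivalent — the two output columns agree on all 4 assignments:
C | D | Expression 1 | Expression 2
-----------------------------------
0 | 0 | 0 | 0
0 | 1 | 1 | 1
1 | 0 | 1 | 1
1 | 1 | 1 | 1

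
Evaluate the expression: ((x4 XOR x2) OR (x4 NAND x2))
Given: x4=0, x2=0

Substituting: ((0 XOR 0) OR (0 NAND 0))
= 1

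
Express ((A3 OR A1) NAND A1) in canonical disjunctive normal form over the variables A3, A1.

(NOT A3 AND NOT A1) OR (A3 AND NOT A1)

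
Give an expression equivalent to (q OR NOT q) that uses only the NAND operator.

((q NAND q) NAND ((q NAND q) NAND (q NAND q)))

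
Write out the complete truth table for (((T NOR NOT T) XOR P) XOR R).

T | P | R | Output
------------------
0 | 0 | 0 | 0
0 | 0 | 1 | 1
0 | 1 | 0 | 1
0 | 1 | 1 | 0
1 | 0 | 0 | 0
1 | 0 | 1 | 1
1 | 1 | 0 | 1
1 | 1 | 1 | 0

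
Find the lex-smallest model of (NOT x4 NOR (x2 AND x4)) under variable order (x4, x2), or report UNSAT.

x4=1, x2=0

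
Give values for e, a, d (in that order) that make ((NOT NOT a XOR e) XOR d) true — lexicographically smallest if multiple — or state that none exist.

e=0, a=0, d=1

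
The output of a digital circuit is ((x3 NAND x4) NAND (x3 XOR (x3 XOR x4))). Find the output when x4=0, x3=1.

Substituting: ((1 NAND 0) NAND (1 XOR (1 XOR 0)))
= 1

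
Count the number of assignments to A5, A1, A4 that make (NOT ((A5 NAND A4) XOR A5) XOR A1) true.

Satisfying assignments: (0,1,0), (0,1,1), (1,0,0), (1,1,1)
Count: 4 out of 8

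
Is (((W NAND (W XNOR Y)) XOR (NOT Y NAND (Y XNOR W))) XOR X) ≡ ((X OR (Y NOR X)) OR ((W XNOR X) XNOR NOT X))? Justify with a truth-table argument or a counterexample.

No. Counterexample: with X=0, W=0, Y=1, Expression 1 = 0 but Expression 2 = 1.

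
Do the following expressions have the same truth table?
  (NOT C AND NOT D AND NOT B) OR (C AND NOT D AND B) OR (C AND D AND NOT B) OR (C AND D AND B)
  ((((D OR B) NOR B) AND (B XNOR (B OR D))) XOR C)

Yes, they are equivalent — the two output columns agree on all 8 assignments:
C | D | B | Expression 1 | Expression 2
---------------------------------------
0 | 0 | 0 | 1 | 1
0 | 0 | 1 | 0 | 0
0 | 1 | 0 | 0 | 0
0 | 1 | 1 | 0 | 0
1 | 0 | 0 | 0 | 0
1 | 0 | 1 | 1 | 1
1 | 1 | 0 | 1 | 1
1 | 1 | 1 | 1 | 1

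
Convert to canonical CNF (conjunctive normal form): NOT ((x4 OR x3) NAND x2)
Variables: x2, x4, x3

(x2 OR x4 OR x3) AND (x2 OR x4 OR NOT x3) AND (x2 OR NOT x4 OR x3) AND (x2 OR NOT x4 OR NOT x3) AND (NOT x2 OR x4 OR x3)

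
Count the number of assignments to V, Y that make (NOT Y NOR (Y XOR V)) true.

Satisfying assignments: (1,1)
Count: 1 out of 4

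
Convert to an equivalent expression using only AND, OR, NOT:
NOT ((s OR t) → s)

(s OR t) AND NOT s
(Negated implication: NOT(A → B) = A AND NOT B)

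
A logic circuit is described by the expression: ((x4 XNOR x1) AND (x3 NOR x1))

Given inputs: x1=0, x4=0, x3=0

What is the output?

Substituting: ((0 XNOR 0) AND (0 NOR 0))
= 1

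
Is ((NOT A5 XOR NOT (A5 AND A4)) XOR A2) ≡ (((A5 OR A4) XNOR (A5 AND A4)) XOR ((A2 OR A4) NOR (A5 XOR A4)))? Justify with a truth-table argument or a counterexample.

No. Counterexample: with A5=0, A4=1, A2=1, Expression 1 = 1 but Expression 2 = 0.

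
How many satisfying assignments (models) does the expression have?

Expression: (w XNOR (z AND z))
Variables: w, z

Satisfying assignments: (0,0), (1,1)
Count: 2 out of 4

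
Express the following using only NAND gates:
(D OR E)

((D NAND D) NAND (E NAND E))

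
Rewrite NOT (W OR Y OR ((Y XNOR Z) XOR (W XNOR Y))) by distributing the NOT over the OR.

NOT W AND NOT Y AND NOT ((Y XNOR Z) XOR (W XNOR Y))
De Morgan's: NOT(OR of terms) = AND of negations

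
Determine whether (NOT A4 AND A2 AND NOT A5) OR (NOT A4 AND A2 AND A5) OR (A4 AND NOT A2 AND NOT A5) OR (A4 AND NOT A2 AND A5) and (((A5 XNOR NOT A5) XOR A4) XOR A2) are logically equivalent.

Yes, they are equivalent — the two output columns agree on all 8 assignments:
A4 | A2 | A5 | Expression 1 | Expression 2
------------------------------------------
0 | 0 | 0 | 0 | 0
0 | 0 | 1 | 0 | 0
0 | 1 | 0 | 1 | 1
0 | 1 | 1 | 1 | 1
1 | 0 | 0 | 1 | 1
1 | 0 | 1 | 1 | 1
1 | 1 | 0 | 0 | 0
1 | 1 | 1 | 0 | 0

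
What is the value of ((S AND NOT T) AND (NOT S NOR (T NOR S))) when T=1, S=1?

Substituting: ((1 AND NOT 1) AND (NOT 1 NOR (1 NOR 1)))
= 0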